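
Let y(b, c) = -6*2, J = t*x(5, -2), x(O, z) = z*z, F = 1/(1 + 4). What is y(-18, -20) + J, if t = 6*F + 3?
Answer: 24/5 ≈ 4.8000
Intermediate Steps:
F = ⅕ (F = 1/5 = ⅕ ≈ 0.20000)
x(O, z) = z²
t = 21/5 (t = 6*(⅕) + 3 = 6/5 + 3 = 21/5 ≈ 4.2000)
J = 84/5 (J = (21/5)*(-2)² = (21/5)*4 = 84/5 ≈ 16.800)
y(b, c) = -12
y(-18, -20) + J = -12 + 84/5 = 24/5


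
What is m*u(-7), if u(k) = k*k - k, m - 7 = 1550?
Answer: 87192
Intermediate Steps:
m = 1557 (m = 7 + 1550 = 1557)
u(k) = k² - k
m*u(-7) = 1557*(-7*(-1 - 7)) = 1557*(-7*(-8)) = 1557*56 = 87192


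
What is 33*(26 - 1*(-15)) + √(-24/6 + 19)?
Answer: 1353 + √15 ≈ 1356.9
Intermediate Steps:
33*(26 - 1*(-15)) + √(-24/6 + 19) = 33*(26 + 15) + √(-24*⅙ + 19) = 33*41 + √(-4 + 19) = 1353 + √15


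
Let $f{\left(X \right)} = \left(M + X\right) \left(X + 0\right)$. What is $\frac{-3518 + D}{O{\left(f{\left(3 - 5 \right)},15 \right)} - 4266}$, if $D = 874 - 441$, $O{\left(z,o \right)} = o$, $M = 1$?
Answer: $\frac{3085}{4251} \approx 0.72571$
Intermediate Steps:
$f{\left(X \right)} = X \left(1 + X\right)$ ($f{\left(X \right)} = \left(1 + X\right) \left(X + 0\right) = \left(1 + X\right) X = X \left(1 + X\right)$)
$D = 433$ ($D = 874 - 441 = 433$)
$\frac{-3518 + D}{O{\left(f{\left(3 - 5 \right)},15 \right)} - 4266} = \frac{-3518 + 433}{15 - 4266} = - \frac{3085}{-4251} = \left(-3085\right) \left(- \frac{1}{4251}\right) = \frac{3085}{4251}$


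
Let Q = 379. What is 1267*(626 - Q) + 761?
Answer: 313710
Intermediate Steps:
1267*(626 - Q) + 761 = 1267*(626 - 1*379) + 761 = 1267*(626 - 379) + 761 = 1267*247 + 761 = 312949 + 761 = 313710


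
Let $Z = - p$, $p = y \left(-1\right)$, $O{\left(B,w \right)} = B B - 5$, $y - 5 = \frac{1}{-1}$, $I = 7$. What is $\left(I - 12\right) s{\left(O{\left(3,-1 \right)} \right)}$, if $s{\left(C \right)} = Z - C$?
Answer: $0$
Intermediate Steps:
$y = 4$ ($y = 5 + \frac{1}{-1} = 5 - 1 = 4$)
$O{\left(B,w \right)} = -5 + B^{2}$ ($O{\left(B,w \right)} = B^{2} - 5 = -5 + B^{2}$)
$p = -4$ ($p = 4 \left(-1\right) = -4$)
$Z = 4$ ($Z = \left(-1\right) \left(-4\right) = 4$)
$s{\left(C \right)} = 4 - C$
$\left(I - 12\right) s{\left(O{\left(3,-1 \right)} \right)} = \left(7 - 12\right) \left(4 - \left(-5 + 3^{2}\right)\right) = - 5 \left(4 - \left(-5 + 9\right)\right) = - 5 \left(4 - 4\right) = \left(-5\right) 0 = 0$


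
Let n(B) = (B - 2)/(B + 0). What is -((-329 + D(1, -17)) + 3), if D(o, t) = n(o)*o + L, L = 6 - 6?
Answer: 327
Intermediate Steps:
n(B) = (-2 + B)/B
L = 0
D(o, t) = -2 + o (D(o, t) = ((-2 + o)/o)*o + 0 = (-2 + o) + 0 = -2 + o)
-((-329 + D(1, -17)) + 3) = -((-329 + (-2 + 1)) + 3) = -((-329 - 1) + 3) = -(-330 + 3) = -1*(-327) = 327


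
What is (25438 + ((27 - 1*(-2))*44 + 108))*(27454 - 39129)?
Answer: -313146850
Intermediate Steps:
(25438 + ((27 - 1*(-2))*44 + 108))*(27454 - 39129) = (25438 + ((27 + 2)*44 + 108))*(-11675) = (25438 + (29*44 + 108))*(-11675) = (25438 + (1276 + 108))*(-11675) = (25438 + 1384)*(-11675) = 26822*(-11675) = -313146850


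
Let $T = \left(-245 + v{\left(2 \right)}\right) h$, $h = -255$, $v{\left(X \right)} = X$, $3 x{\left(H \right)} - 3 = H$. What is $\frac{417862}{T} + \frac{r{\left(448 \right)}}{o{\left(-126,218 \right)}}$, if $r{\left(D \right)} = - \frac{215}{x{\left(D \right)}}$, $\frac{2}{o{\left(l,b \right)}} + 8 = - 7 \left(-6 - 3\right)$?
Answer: $- \frac{165572441}{5081130} \approx -32.586$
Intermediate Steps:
$x{\left(H \right)} = 1 + \frac{H}{3}$
$o{\left(l,b \right)} = \frac{2}{55}$ ($o{\left(l,b \right)} = \frac{2}{-8 - 7 \left(-6 - 3\right)} = \frac{2}{-8 - -63} = \frac{2}{-8 + 63} = \frac{2}{55}$)
$T = 61965$ ($T = \left(-245 + 2\right) \left(-255\right) = \left(-243\right) \left(-255\right) = 61965$)
$r{\left(D \right)} = - \frac{215}{1 + \frac{D}{3}}$
$\frac{417862}{T} + \frac{r{\left(448 \right)}}{o{\left(-126,218 \right)}} = \frac{417862}{61965} + \frac{\left(-645\right) \frac{1}{3 + 448}}{\frac{2}{55}} = 417862 \cdot \frac{1}{61965} + - \frac{645}{451} \cdot \frac{55}{2} = \frac{417862}{61965} + \left(-645\right) \frac{1}{451} \cdot \frac{55}{2} = \frac{417862}{61965} - \frac{3225}{82} = - \frac{165572441}{5081130}$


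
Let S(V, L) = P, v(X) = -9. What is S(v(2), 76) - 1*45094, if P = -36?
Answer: -45130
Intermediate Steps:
S(V, L) = -36
S(v(2), 76) - 1*45094 = -36 - 1*45094 = -36 - 45094 = -45130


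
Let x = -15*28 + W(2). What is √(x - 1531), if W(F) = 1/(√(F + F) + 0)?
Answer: I*√7802/2 ≈ 44.164*I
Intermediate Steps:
W(F) = √2/(2*√F) (W(F) = 1/(√(2*F) + 0) = 1/(√2*√F + 0) = 1/(√2*√F) = √2/(2*√F))
x = -839/2 (x = -15*28 + √2/(2*√2) = -420 + √2*(√2/2)/2 = -420 + ½ = -839/2 ≈ -419.50)
√(x - 1531) = √(-839/2 - 1531) = √(-3901/2) = I*√7802/2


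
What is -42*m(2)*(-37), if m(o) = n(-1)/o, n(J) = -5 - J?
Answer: -3108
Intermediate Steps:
m(o) = -4/o (m(o) = (-5 - 1*(-1))/o = (-5 + 1)/o = -4/o)
-42*m(2)*(-37) = -(-168)/2*(-37) = -42*(-2)*(-37) = 84*(-37) = -3108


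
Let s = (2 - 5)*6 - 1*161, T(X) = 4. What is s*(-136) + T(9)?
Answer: 24348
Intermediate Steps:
s = -179 (s = -3*6 - 161 = -18 - 161 = -179)
s*(-136) + T(9) = -179*(-136) + 4 = 24344 + 4 = 24348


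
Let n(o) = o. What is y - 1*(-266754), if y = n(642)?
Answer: 267396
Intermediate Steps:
y = 642
y - 1*(-266754) = 642 - 1*(-266754) = 642 + 266754 = 267396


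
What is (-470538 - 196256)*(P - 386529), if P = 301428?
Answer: 56744836194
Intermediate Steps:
(-470538 - 196256)*(P - 386529) = (-470538 - 196256)*(301428 - 386529) = -666794*(-85101) = 56744836194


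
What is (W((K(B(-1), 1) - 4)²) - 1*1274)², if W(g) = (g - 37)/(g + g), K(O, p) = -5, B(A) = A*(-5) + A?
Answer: 10644461584/6561 ≈ 1.6224e+6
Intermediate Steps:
B(A) = -4*A (B(A) = -5*A + A = -4*A)
W(g) = (-37 + g)/(2*g) (W(g) = (-37 + g)/((2*g)) = (-37 + g)*(1/(2*g)) = (-37 + g)/(2*g))
(W((K(B(-1), 1) - 4)²) - 1*1274)² = ((-37 + (-5 - 4)²)/(2*((-5 - 4)²)) - 1*1274)² = ((-37 + (-9)²)/(2*((-9)²)) - 1274)² = ((½)*(-37 + 81)/81 - 1274)² = ((½)*(1/81)*44 - 1274)² = (22/81 - 1274)² = (-103172/81)² = 10644461584/6561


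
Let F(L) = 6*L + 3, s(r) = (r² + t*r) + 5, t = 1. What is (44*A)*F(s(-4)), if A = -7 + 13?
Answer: 27720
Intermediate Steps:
A = 6
s(r) = 5 + r + r² (s(r) = (r² + 1*r) + 5 = (r² + r) + 5 = (r + r²) + 5 = 5 + r + r²)
F(L) = 3 + 6*L
(44*A)*F(s(-4)) = (44*6)*(3 + 6*(5 - 4 + (-4)²)) = 264*(3 + 6*(5 - 4 + 16)) = 264*(3 + 6*17) = 264*(3 + 102) = 264*105 = 27720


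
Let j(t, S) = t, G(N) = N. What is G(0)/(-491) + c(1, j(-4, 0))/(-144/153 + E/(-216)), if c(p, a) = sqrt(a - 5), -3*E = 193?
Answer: -33048*I/7087 ≈ -4.6632*I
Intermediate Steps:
E = -193/3 (E = -1/3*193 = -193/3 ≈ -64.333)
c(p, a) = sqrt(-5 + a)
G(0)/(-491) + c(1, j(-4, 0))/(-144/153 + E/(-216)) = 0/(-491) + sqrt(-5 - 4)/(-144/153 - 193/3/(-216)) = 0*(-1/491) + sqrt(-9)/(-144*1/153 - 193/3*(-1/216)) = 0 + (3*I)/(-16/17 + 193/648) = 0 + (3*I)/(-7087/11016) = 0 + (3*I)*(-11016/7087) = 0 - 33048*I/7087 = -33048*I/7087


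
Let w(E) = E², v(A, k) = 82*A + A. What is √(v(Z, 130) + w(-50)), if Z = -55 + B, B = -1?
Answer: 2*I*√537 ≈ 46.346*I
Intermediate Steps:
Z = -56 (Z = -55 - 1 = -56)
v(A, k) = 83*A
√(v(Z, 130) + w(-50)) = √(83*(-56) + (-50)²) = √(-4648 + 2500) = √(-2148) = 2*I*√537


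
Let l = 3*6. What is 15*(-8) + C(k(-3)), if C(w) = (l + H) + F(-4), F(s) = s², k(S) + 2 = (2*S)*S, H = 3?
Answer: -83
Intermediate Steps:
l = 18
k(S) = -2 + 2*S² (k(S) = -2 + (2*S)*S = -2 + 2*S²)
C(w) = 37 (C(w) = (18 + 3) + (-4)² = 21 + 16 = 37)
15*(-8) + C(k(-3)) = 15*(-8) + 37 = -120 + 37 = -83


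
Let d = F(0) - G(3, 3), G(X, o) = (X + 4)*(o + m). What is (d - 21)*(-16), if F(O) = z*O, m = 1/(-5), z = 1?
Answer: 3248/5 ≈ 649.60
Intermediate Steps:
m = -⅕ ≈ -0.20000
G(X, o) = (4 + X)*(-⅕ + o) (G(X, o) = (X + 4)*(o - ⅕) = (4 + X)*(-⅕ + o))
F(O) = O (F(O) = 1*O = O)
d = -98/5 (d = 0 - (-⅘ + 4*3 - ⅕*3 + 3*3) = 0 - (-⅘ + 12 - ⅗ + 9) = 0 - 1*98/5 = 0 - 98/5 = -98/5 ≈ -19.600)
(d - 21)*(-16) = (-98/5 - 21)*(-16) = -203/5*(-16) = 3248/5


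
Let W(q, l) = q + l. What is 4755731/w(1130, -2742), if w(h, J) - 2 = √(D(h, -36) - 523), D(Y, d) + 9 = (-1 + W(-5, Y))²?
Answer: -4755731/631420 + 14267193*√35079/631420 ≈ 4224.5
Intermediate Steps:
W(q, l) = l + q
D(Y, d) = -9 + (-6 + Y)² (D(Y, d) = -9 + (-1 + (Y - 5))² = -9 + (-1 + (-5 + Y))² = -9 + (-6 + Y)²)
w(h, J) = 2 + √(-532 + (-6 + h)²) (w(h, J) = 2 + √((-9 + (-6 + h)²) - 523) = 2 + √(-532 + (-6 + h)²))
4755731/w(1130, -2742) = 4755731/(2 + √(-532 + (-6 + 1130)²)) = 4755731/(2 + √(-532 + 1124²)) = 4755731/(2 + √(-532 + 1263376)) = 4755731/(2 + √1262844) = 4755731/(2 + 6*√35079)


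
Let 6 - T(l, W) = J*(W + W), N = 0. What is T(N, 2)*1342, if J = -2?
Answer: 18788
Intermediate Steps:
T(l, W) = 6 + 4*W (T(l, W) = 6 - (-2)*(W + W) = 6 - (-2)*2*W = 6 - (-4)*W = 6 + 4*W)
T(N, 2)*1342 = (6 + 4*2)*1342 = (6 + 8)*1342 = 14*1342 = 18788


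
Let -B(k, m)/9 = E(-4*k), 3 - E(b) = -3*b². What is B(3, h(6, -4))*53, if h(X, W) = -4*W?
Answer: -207495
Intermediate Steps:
E(b) = 3 + 3*b² (E(b) = 3 - (-3)*b² = 3 + 3*b²)
B(k, m) = -27 - 432*k² (B(k, m) = -9*(3 + 3*(-4*k)²) = -9*(3 + 3*(16*k²)) = -9*(3 + 48*k²) = -27 - 432*k²)
B(3, h(6, -4))*53 = (-27 - 432*3²)*53 = (-27 - 432*9)*53 = (-27 - 3888)*53 = -3915*53 = -207495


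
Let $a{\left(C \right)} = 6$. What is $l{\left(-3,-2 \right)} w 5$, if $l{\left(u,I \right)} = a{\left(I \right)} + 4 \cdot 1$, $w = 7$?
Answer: $350$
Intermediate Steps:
$l{\left(u,I \right)} = 10$ ($l{\left(u,I \right)} = 6 + 4 \cdot 1 = 6 + 4 = 10$)
$l{\left(-3,-2 \right)} w 5 = 10 \cdot 7 \cdot 5 = 70 \cdot 5 = 350$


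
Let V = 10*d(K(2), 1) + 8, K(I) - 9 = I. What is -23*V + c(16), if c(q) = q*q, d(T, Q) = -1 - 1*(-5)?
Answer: -848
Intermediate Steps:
K(I) = 9 + I
d(T, Q) = 4 (d(T, Q) = -1 + 5 = 4)
c(q) = q²
V = 48 (V = 10*4 + 8 = 40 + 8 = 48)
-23*V + c(16) = -23*48 + 16² = -1104 + 256 = -848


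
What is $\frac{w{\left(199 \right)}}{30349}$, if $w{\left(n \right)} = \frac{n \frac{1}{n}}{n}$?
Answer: $\frac{1}{6039451} \approx 1.6558 \cdot 10^{-7}$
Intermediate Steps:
$w{\left(n \right)} = \frac{1}{n}$ ($w{\left(n \right)} = 1 \frac{1}{n} = \frac{1}{n}$)
$\frac{w{\left(199 \right)}}{30349} = \frac{1}{199 \cdot 30349} = \frac{1}{199} \cdot \frac{1}{30349} = \frac{1}{6039451}$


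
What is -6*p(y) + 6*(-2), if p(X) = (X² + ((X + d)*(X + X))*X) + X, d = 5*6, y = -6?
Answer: -10560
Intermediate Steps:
d = 30
p(X) = X + X² + 2*X²*(30 + X) (p(X) = (X² + ((X + 30)*(X + X))*X) + X = (X² + ((30 + X)*(2*X))*X) + X = (X² + (2*X*(30 + X))*X) + X = (X² + 2*X²*(30 + X)) + X = X + X² + 2*X²*(30 + X))
-6*p(y) + 6*(-2) = -(-36)*(1 + 2*(-6)² + 61*(-6)) + 6*(-2) = -(-36)*(1 + 2*36 - 366) - 12 = -(-36)*(1 + 72 - 366) - 12 = -(-36)*(-293) - 12 = -6*1758 - 12 = -10548 - 12 = -10560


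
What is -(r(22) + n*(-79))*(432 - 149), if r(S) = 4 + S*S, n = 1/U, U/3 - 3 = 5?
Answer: -3292139/24 ≈ -1.3717e+5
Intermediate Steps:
U = 24 (U = 9 + 3*5 = 9 + 15 = 24)
n = 1/24 ≈ 0.041667
r(S) = 4 + S²
-(r(22) + n*(-79))*(432 - 149) = -((4 + 22²) + (1/24)*(-79))*(432 - 149) = -((4 + 484) - 79/24)*283 = -(488 - 79/24)*283 = -11633*283/24 = -1*3292139/24 = -3292139/24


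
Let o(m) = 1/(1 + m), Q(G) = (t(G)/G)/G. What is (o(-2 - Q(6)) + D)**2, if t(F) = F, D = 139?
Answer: 935089/49 ≈ 19083.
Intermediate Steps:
Q(G) = 1/G (Q(G) = (G/G)/G = 1/G)
(o(-2 - Q(6)) + D)**2 = (1/(1 + (-2 - 1/6)) + 139)**2 = (1/(1 - 13/6) + 139)**2 = (1/(-7/6) + 139)**2 = (-6/7 + 139)**2 = (967/7)**2 = 935089/49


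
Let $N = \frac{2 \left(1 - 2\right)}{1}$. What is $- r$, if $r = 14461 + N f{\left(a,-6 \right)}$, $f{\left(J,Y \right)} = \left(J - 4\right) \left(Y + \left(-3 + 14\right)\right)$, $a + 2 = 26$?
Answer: $-14261$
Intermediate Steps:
$a = 24$ ($a = -2 + 26 = 24$)
$N = -2$ ($N = 2 \left(-1\right) 1 = \left(-2\right) 1 = -2$)
$f{\left(J,Y \right)} = \left(-4 + J\right) \left(11 + Y\right)$ ($f{\left(J,Y \right)} = \left(-4 + J\right) \left(Y + 11\right) = \left(-4 + J\right) \left(11 + Y\right)$)
$r = 14261$ ($r = 14461 - 2 \left(-44 - -24 + 11 \cdot 24 + 24 \left(-6\right)\right) = 14461 - 2 \left(-44 + 24 + 264 - 144\right) = 14461 - 200 = 14261$)
$- r = \left(-1\right) 14261 = -14261$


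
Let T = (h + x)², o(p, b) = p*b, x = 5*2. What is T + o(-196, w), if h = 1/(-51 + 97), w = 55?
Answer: -22597959/2116 ≈ -10680.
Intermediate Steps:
x = 10
h = 1/46 ≈ 0.021739
o(p, b) = b*p
T = 212521/2116 (T = (1/46 + 10)² = (461/46)² = 212521/2116 ≈ 100.44)
T + o(-196, w) = 212521/2116 + 55*(-196) = 212521/2116 - 10780 = -22597959/2116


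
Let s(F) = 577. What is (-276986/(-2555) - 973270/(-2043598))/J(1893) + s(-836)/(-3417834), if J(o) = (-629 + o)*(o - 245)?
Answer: -22105125884256773/189664281067773016320 ≈ -0.00011655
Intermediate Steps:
J(o) = (-629 + o)*(-245 + o)
(-276986/(-2555) - 973270/(-2043598))/J(1893) + s(-836)/(-3417834) = (-276986/(-2555) - 973270/(-2043598))/(154105 + 1893**2 - 874*1893) + 577/(-3417834) = (-276986*(-1/2555) - 973270*(-1/2043598))/(154105 + 3583449 - 1654482) + 577*(-1/3417834) = (276986/2555 + 486635/1021799)/2083072 - 577/3417834 = (284267370239/2610696445)*(1/2083072) - 577/3417834 = 284267370239/5438268665079040 - 577/3417834 = -22105125884256773/189664281067773016320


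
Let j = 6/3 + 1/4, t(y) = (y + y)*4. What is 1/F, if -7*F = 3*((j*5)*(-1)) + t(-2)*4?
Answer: 28/391 ≈ 0.071611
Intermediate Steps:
t(y) = 8*y (t(y) = (2*y)*4 = 8*y)
j = 9/4 (j = 6*(1/3) + 1*(1/4) = 2 + 1/4 = 9/4 ≈ 2.2500)
F = 391/28 (F = -(3*(((9/4)*5)*(-1)) + (8*(-2))*4)/7 = -(3*((45/4)*(-1)) - 16*4)/7 = -(3*(-45/4) - 64)/7 = -(-135/4 - 64)/7 = -1/7*(-391/4) = 391/28 ≈ 13.964)
1/F = 1/(391/28) = 28/391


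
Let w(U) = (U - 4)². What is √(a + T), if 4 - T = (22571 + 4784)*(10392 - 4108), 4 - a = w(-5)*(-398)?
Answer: 3*I*√19096286 ≈ 13110.0*I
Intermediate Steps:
w(U) = (-4 + U)²
a = 32242 (a = 4 - (-4 - 5)²*(-398) = 4 - (-9)²*(-398) = 4 - 81*(-398) = 4 - 1*(-32238) = 4 + 32238 = 32242)
T = -171898816 (T = 4 - (22571 + 4784)*(10392 - 4108) = 4 - 27355*6284 = 4 - 1*171898820 = 4 - 171898820 = -171898816)
√(a + T) = √(32242 - 171898816) = √(-171866574) = 3*I*√19096286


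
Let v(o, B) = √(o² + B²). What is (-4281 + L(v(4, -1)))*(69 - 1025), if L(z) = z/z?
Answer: 4091680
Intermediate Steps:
v(o, B) = √(B² + o²)
L(z) = 1
(-4281 + L(v(4, -1)))*(69 - 1025) = (-4281 + 1)*(69 - 1025) = -4280*(-956) = 4091680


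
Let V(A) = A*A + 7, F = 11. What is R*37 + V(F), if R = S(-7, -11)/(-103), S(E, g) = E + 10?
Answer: 13073/103 ≈ 126.92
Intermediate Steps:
S(E, g) = 10 + E
V(A) = 7 + A² (V(A) = A² + 7 = 7 + A²)
R = -3/103 (R = (10 - 7)/(-103) = 3*(-1/103) = -3/103 ≈ -0.029126)
R*37 + V(F) = -3/103*37 + (7 + 11²) = -111/103 + (7 + 121) = -111/103 + 128 = 13073/103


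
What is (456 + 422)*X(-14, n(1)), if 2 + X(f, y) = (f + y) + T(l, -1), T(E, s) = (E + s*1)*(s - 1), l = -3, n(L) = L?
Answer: -6146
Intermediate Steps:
T(E, s) = (-1 + s)*(E + s) (T(E, s) = (E + s)*(-1 + s) = (-1 + s)*(E + s))
X(f, y) = 6 + f + y (X(f, y) = -2 + ((f + y) + ((-1)**2 - 1*(-3) - 1*(-1) - 3*(-1))) = -2 + ((f + y) + (1 + 3 + 1 + 3)) = -2 + ((f + y) + 8) = -2 + (8 + f + y) = 6 + f + y)
(456 + 422)*X(-14, n(1)) = (456 + 422)*(6 - 14 + 1) = 878*(-7) = -6146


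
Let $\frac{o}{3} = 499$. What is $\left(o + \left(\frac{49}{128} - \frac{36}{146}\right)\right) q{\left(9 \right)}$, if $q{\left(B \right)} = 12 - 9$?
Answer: $\frac{41967723}{9344} \approx 4491.4$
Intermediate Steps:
$o = 1497$ ($o = 3 \cdot 499 = 1497$)
$q{\left(B \right)} = 3$ ($q{\left(B \right)} = 12 - 9 = 3$)
$\left(o + \left(\frac{49}{128} - \frac{36}{146}\right)\right) q{\left(9 \right)} = \left(1497 + \left(\frac{49}{128} - \frac{36}{146}\right)\right) 3 = \left(1497 + \left(49 \cdot \frac{1}{128} - \frac{18}{73}\right)\right) 3 = \left(1497 + \left(\frac{49}{128} - \frac{18}{73}\right)\right) 3 = \left(1497 + \frac{1273}{9344}\right) 3 = \frac{13989241}{9344} \cdot 3 = \frac{41967723}{9344}$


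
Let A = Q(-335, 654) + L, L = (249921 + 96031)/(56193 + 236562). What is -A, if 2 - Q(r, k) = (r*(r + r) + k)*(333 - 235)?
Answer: 6458230577498/292755 ≈ 2.2060e+7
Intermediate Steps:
L = 345952/292755 ≈ 1.1817
Q(r, k) = 2 - 196*r² - 98*k (Q(r, k) = 2 - (r*(r + r) + k)*(333 - 235) = 2 - (r*(2*r) + k)*98 = 2 - (2*r² + k)*98 = 2 - (k + 2*r²)*98 = 2 - (98*k + 196*r²) = 2 + (-196*r² - 98*k) = 2 - 196*r² - 98*k)
A = -6458230577498/292755 (A = (2 - 196*(-335)² - 98*654) + 345952/292755 = (2 - 196*112225 - 64092) + 345952/292755 = (2 - 21996100 - 64092) + 345952/292755 = -22060190 + 345952/292755 = -6458230577498/292755 ≈ -2.2060e+7)
-A = -1*(-6458230577498/292755) = 6458230577498/292755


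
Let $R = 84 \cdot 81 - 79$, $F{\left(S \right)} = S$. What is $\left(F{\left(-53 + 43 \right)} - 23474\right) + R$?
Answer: $-16759$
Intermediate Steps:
$R = 6725$ ($R = 6804 - 79 = 6725$)
$\left(F{\left(-53 + 43 \right)} - 23474\right) + R = \left(\left(-53 + 43\right) - 23474\right) + 6725 = \left(-10 - 23474\right) + 6725 = -23484 + 6725 = -16759$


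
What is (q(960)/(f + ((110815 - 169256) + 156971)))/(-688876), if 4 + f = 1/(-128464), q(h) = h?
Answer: -30831360/2179783471485797 ≈ -1.4144e-8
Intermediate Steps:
f = -513857/128464 (f = -4 + 1/(-128464) = -4 - 1/128464 = -513857/128464 ≈ -4.0000)
(q(960)/(f + ((110815 - 169256) + 156971)))/(-688876) = (960/(-513857/128464 + ((110815 - 169256) + 156971)))/(-688876) = (960/(-513857/128464 + (-58441 + 156971)))*(-1/688876) = (960/(-513857/128464 + 98530))*(-1/688876) = (960/(12657044063/128464))*(-1/688876) = (960*(128464/12657044063))*(-1/688876) = (123325440/12657044063)*(-1/688876) = -30831360/2179783471485797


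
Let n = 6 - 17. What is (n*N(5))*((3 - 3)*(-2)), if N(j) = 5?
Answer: 0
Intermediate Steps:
n = -11
(n*N(5))*((3 - 3)*(-2)) = (-11*5)*((3 - 3)*(-2)) = -0*(-2) = -55*0 = 0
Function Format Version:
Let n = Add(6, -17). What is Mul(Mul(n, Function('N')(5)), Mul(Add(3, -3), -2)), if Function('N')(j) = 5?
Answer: 0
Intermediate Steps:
n = -11
Mul(Mul(n, Function('N')(5)), Mul(Add(3, -3), -2)) = Mul(Mul(-11, 5), Mul(Add(3, -3), -2)) = Mul(-55, Mul(0, -2)) = Mul(-55, 0) = 0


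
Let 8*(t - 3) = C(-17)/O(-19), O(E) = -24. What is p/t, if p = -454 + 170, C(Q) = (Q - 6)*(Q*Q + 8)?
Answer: -18176/2469 ≈ -7.3617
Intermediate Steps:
C(Q) = (-6 + Q)*(8 + Q²) (C(Q) = (-6 + Q)*(Q² + 8) = (-6 + Q)*(8 + Q²))
t = 2469/64 (t = 3 + ((-48 + (-17)³ - 6*(-17)² + 8*(-17))/(-24))/8 = 3 + ((-48 - 4913 - 6*289 - 136)*(-1/24))/8 = 3 + ((-48 - 4913 - 1734 - 136)*(-1/24))/8 = 3 + (-6831*(-1/24))/8 = 3 + (⅛)*(2277/8) = 3 + 2277/64 = 2469/64 ≈ 38.578)
p = -284
p/t = -284/2469/64 = -284*64/2469 = -18176/2469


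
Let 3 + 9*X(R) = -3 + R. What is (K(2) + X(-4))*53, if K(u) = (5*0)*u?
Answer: -530/9 ≈ -58.889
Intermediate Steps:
K(u) = 0 (K(u) = 0*u = 0)
X(R) = -⅔ + R/9 (X(R) = -⅓ + (-3 + R)/9 = -⅓ + (-⅓ + R/9) = -⅔ + R/9)
(K(2) + X(-4))*53 = (0 + (-⅔ + (⅑)*(-4)))*53 = (0 + (-⅔ - 4/9))*53 = (0 - 10/9)*53 = -10/9*53 = -530/9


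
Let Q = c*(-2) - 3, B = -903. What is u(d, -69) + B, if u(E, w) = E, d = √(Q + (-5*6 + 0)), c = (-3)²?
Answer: -903 + I*√51 ≈ -903.0 + 7.1414*I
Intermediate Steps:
c = 9
Q = -21 (Q = 9*(-2) - 3 = -18 - 3 = -21)
d = I*√51 (d = √(-21 + (-5*6 + 0)) = √(-21 + (-30 + 0)) = √(-21 - 30) = √(-51) = I*√51 ≈ 7.1414*I)
u(d, -69) + B = I*√51 - 903 = -903 + I*√51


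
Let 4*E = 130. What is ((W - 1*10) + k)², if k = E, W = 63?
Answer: 29241/4 ≈ 7310.3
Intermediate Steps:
E = 65/2 (E = (¼)*130 = 65/2 ≈ 32.500)
k = 65/2 ≈ 32.500
((W - 1*10) + k)² = ((63 - 1*10) + 65/2)² = ((63 - 10) + 65/2)² = (53 + 65/2)² = (171/2)² = 29241/4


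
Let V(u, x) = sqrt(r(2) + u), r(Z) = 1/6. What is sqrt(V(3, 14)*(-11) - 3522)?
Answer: sqrt(-126792 - 66*sqrt(114))/6 ≈ 59.511*I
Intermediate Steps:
r(Z) = 1/6
V(u, x) = sqrt(1/6 + u)
sqrt(V(3, 14)*(-11) - 3522) = sqrt((sqrt(6 + 36*3)/6)*(-11) - 3522) = sqrt((sqrt(6 + 108)/6)*(-11) - 3522) = sqrt((sqrt(114)/6)*(-11) - 3522) = sqrt(-11*sqrt(114)/6 - 3522) = sqrt(-3522 - 11*sqrt(114)/6)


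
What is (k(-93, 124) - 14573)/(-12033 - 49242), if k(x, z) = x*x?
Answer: 5924/61275 ≈ 0.096679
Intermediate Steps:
k(x, z) = x²
(k(-93, 124) - 14573)/(-12033 - 49242) = ((-93)² - 14573)/(-12033 - 49242) = (8649 - 14573)/(-61275) = -5924*(-1/61275) = 5924/61275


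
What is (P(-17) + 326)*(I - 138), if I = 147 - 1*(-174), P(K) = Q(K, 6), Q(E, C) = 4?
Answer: 60390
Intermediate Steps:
P(K) = 4
I = 321 (I = 147 + 174 = 321)
(P(-17) + 326)*(I - 138) = (4 + 326)*(321 - 138) = 330*183 = 60390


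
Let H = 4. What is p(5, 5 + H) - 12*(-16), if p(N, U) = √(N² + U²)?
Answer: 192 + √106 ≈ 202.30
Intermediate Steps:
p(5, 5 + H) - 12*(-16) = √(5² + (5 + 4)²) - 12*(-16) = √(25 + 9²) + 192 = √(25 + 81) + 192 = √106 + 192 = 192 + √106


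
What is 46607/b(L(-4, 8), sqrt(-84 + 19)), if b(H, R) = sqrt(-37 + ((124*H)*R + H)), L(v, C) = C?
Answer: 46607/sqrt(-29 + 992*I*sqrt(65)) ≈ 367.84 - 369.18*I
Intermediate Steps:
b(H, R) = sqrt(-37 + H + 124*H*R) (b(H, R) = sqrt(-37 + (124*H*R + H)) = sqrt(-37 + (H + 124*H*R)) = sqrt(-37 + H + 124*H*R))
46607/b(L(-4, 8), sqrt(-84 + 19)) = 46607/(sqrt(-37 + 8 + 124*8*sqrt(-84 + 19))) = 46607/(sqrt(-37 + 8 + 124*8*sqrt(-65))) = 46607/(sqrt(-37 + 8 + 124*8*(I*sqrt(65)))) = 46607/(sqrt(-37 + 8 + 992*I*sqrt(65))) = 46607/(sqrt(-29 + 992*I*sqrt(65))) = 46607/sqrt(-29 + 992*I*sqrt(65))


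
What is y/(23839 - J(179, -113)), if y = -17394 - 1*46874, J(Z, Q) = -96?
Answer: -64268/23935 ≈ -2.6851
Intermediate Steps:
y = -64268 (y = -17394 - 46874 = -64268)
y/(23839 - J(179, -113)) = -64268/(23839 - 1*(-96)) = -64268/(23839 + 96) = -64268/23935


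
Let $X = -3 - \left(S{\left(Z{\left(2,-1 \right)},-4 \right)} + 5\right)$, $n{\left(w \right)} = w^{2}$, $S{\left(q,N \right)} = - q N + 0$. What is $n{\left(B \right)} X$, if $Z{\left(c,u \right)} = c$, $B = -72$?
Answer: $-82944$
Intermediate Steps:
$S{\left(q,N \right)} = - N q$ ($S{\left(q,N \right)} = - N q + 0 = - N q$)
$X = -16$ ($X = -3 - \left(\left(-1\right) \left(-4\right) 2 + 5\right) = -3 - \left(8 + 5\right) = -3 - 13 = -16$)
$n{\left(B \right)} X = \left(-72\right)^{2} \left(-16\right) = 5184 \left(-16\right) = -82944$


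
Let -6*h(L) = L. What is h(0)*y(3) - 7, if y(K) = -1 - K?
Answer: -7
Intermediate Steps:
h(L) = -L/6
h(0)*y(3) - 7 = (-⅙*0)*(-1 - 1*3) - 7 = 0*(-1 - 3) - 7 = 0*(-4) - 7 = 0 - 7 = -7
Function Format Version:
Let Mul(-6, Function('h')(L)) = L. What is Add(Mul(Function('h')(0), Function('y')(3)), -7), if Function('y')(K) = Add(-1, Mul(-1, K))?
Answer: -7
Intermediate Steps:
Function('h')(L) = Mul(Rational(-1, 6), L)
Add(Mul(Function('h')(0), Function('y')(3)), -7) = Add(Mul(Mul(Rational(-1, 6), 0), Add(-1, Mul(-1, 3))), -7) = Add(Mul(0, Add(-1, -3)), -7) = Add(Mul(0, -4), -7) = Add(0, -7) = -7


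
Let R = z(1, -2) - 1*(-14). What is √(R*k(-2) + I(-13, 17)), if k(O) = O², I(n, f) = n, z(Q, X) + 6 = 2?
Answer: 3*√3 ≈ 5.1962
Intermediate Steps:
z(Q, X) = -4 (z(Q, X) = -6 + 2 = -4)
R = 10 (R = -4 - 1*(-14) = -4 + 14 = 10)
√(R*k(-2) + I(-13, 17)) = √(10*(-2)² - 13) = √(10*4 - 13) = √(40 - 13) = √27 = 3*√3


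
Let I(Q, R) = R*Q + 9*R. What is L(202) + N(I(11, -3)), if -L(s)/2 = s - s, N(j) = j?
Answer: -60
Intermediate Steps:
I(Q, R) = 9*R + Q*R (I(Q, R) = Q*R + 9*R = 9*R + Q*R)
L(s) = 0 (L(s) = -2*(s - s) = -2*0 = 0)
L(202) + N(I(11, -3)) = 0 - 3*(9 + 11) = 0 - 3*20 = 0 - 60 = -60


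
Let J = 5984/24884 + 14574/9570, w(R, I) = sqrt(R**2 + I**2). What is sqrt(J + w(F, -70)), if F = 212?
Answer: sqrt(173613190517855 + 196911814050050*sqrt(12461))/9922495 ≈ 15.001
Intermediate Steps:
w(R, I) = sqrt(I**2 + R**2)
J = 17496929/9922495 (J = 5984*(1/24884) + 14574*(1/9570) = 1496/6221 + 2429/1595 = 17496929/9922495 ≈ 1.7634)
sqrt(J + w(F, -70)) = sqrt(17496929/9922495 + sqrt((-70)**2 + 212**2)) = sqrt(17496929/9922495 + sqrt(4900 + 44944)) = sqrt(17496929/9922495 + sqrt(49844)) = sqrt(17496929/9922495 + 2*sqrt(12461))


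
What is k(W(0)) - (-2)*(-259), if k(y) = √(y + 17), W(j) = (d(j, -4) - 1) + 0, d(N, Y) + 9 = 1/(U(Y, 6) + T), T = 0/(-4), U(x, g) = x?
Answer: -518 + 3*√3/2 ≈ -515.40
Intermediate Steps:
T = 0 (T = 0*(-¼) = 0)
d(N, Y) = -9 + 1/Y (d(N, Y) = -9 + 1/(Y + 0) = -9 + 1/Y)
W(j) = -41/4 (W(j) = ((-9 + 1/(-4)) - 1) + 0 = ((-9 - ¼) - 1) + 0 = (-37/4 - 1) + 0 = -41/4 + 0 = -41/4)
k(y) = √(17 + y)
k(W(0)) - (-2)*(-259) = √(17 - 41/4) - (-2)*(-259) = √(27/4) - 1*518 = 3*√3/2 - 518 = -518 + 3*√3/2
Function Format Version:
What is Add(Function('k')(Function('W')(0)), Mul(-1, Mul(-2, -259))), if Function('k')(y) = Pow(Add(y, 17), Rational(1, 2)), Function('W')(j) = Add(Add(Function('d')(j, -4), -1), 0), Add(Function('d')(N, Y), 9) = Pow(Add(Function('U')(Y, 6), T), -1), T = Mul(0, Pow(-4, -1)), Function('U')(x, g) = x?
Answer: Add(-518, Mul(Rational(3, 2), Pow(3, Rational(1, 2)))) ≈ -515.40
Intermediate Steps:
T = 0 (T = Mul(0, Rational(-1, 4)) = 0)
Function('d')(N, Y) = Add(-9, Pow(Y, -1)) (Function('d')(N, Y) = Add(-9, Pow(Add(Y, 0), -1)) = Add(-9, Pow(Y, -1)))
Function('W')(j) = Rational(-41, 4) (Function('W')(j) = Add(Add(Add(-9, Pow(-4, -1)), -1), 0) = Add(Add(Add(-9, Rational(-1, 4)), -1), 0) = Add(Add(Rational(-37, 4), -1), 0) = Add(Rational(-41, 4), 0) = Rational(-41, 4))
Function('k')(y) = Pow(Add(17, y), Rational(1, 2))
Add(Function('k')(Function('W')(0)), Mul(-1, Mul(-2, -259))) = Add(Pow(Add(17, Rational(-41, 4)), Rational(1, 2)), Mul(-1, Mul(-2, -259))) = Add(Pow(Rational(27, 4), Rational(1, 2)), Mul(-1, 518)) = Add(Mul(Rational(3, 2), Pow(3, Rational(1, 2))), -518) = Add(-518, Mul(Rational(3, 2), Pow(3, Rational(1, 2))))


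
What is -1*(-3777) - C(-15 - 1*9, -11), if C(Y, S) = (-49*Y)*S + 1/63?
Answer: 1052918/63 ≈ 16713.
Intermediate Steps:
C(Y, S) = 1/63 - 49*S*Y (C(Y, S) = -49*S*Y + 1/63 = 1/63 - 49*S*Y)
-1*(-3777) - C(-15 - 1*9, -11) = -1*(-3777) - (1/63 - 49*(-11)*(-15 - 1*9)) = 3777 - (1/63 - 49*(-11)*(-15 - 9)) = 3777 - (1/63 - 49*(-11)*(-24)) = 3777 - (1/63 - 12936) = 3777 - 1*(-814967/63) = 3777 + 814967/63 = 1052918/63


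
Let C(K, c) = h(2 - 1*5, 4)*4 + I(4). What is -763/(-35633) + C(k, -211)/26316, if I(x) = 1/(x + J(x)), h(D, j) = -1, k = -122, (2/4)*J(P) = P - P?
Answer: 26593979/1250290704 ≈ 0.021270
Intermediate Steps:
J(P) = 0 (J(P) = 2*(P - P) = 2*0 = 0)
I(x) = 1/x (I(x) = 1/(x + 0) = 1/x)
C(K, c) = -15/4 (C(K, c) = -1*4 + 1/4 = -4 + ¼ = -15/4)
-763/(-35633) + C(k, -211)/26316 = -763/(-35633) - 15/4/26316 = -763*(-1/35633) - 15/4*1/26316 = 763/35633 - 5/35088 = 26593979/1250290704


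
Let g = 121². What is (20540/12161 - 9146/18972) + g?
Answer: 99359644169/6785838 ≈ 14642.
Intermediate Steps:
g = 14641
(20540/12161 - 9146/18972) + g = (20540/12161 - 9146/18972) + 14641 = (20540*(1/12161) - 9146*1/18972) + 14641 = (20540/12161 - 269/558) + 14641 = 8190011/6785838 + 14641 = 99359644169/6785838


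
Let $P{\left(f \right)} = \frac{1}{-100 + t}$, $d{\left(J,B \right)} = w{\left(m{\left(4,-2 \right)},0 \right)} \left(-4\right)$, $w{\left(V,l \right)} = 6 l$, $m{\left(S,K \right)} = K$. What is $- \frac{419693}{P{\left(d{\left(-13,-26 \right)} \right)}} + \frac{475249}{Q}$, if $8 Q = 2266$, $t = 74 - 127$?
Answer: $\frac{72755262853}{1133} \approx 6.4215 \cdot 10^{7}$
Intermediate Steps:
$t = -53$ ($t = 74 - 127 = -53$)
$Q = \frac{1133}{4}$ ($Q = \frac{1}{8} \cdot 2266 = \frac{1133}{4} \approx 283.25$)
$d{\left(J,B \right)} = 0$ ($d{\left(J,B \right)} = 6 \cdot 0 \left(-4\right) = 0 \left(-4\right) = 0$)
$P{\left(f \right)} = - \frac{1}{153}$ ($P{\left(f \right)} = \frac{1}{-100 - 53} = \frac{1}{-153} = - \frac{1}{153}$)
$- \frac{419693}{P{\left(d{\left(-13,-26 \right)} \right)}} + \frac{475249}{Q} = - \frac{419693}{- \frac{1}{153}} + \frac{475249}{\frac{1133}{4}} = \left(-419693\right) \left(-153\right) + 475249 \cdot \frac{4}{1133} = 64213029 + \frac{1900996}{1133} = \frac{72755262853}{1133}$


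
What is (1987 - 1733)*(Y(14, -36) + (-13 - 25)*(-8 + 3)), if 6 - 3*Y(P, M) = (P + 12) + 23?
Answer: 133858/3 ≈ 44619.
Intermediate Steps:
Y(P, M) = -29/3 - P/3 (Y(P, M) = 2 - ((P + 12) + 23)/3 = 2 - ((12 + P) + 23)/3 = 2 - (35 + P)/3 = 2 + (-35/3 - P/3) = -29/3 - P/3)
(1987 - 1733)*(Y(14, -36) + (-13 - 25)*(-8 + 3)) = (1987 - 1733)*((-29/3 - ⅓*14) + (-13 - 25)*(-8 + 3)) = 254*((-29/3 - 14/3) - 38*(-5)) = 254*(-43/3 + 190) = 254*(527/3) = 133858/3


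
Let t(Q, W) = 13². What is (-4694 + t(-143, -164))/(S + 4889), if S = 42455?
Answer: -4525/47344 ≈ -0.095577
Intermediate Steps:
t(Q, W) = 169
(-4694 + t(-143, -164))/(S + 4889) = (-4694 + 169)/(42455 + 4889) = -4525/47344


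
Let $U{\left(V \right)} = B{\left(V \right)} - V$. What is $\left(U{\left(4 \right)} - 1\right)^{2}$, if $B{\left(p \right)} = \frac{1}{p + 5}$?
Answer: $\frac{1936}{81} \approx 23.901$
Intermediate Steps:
$B{\left(p \right)} = \frac{1}{5 + p}$
$U{\left(V \right)} = \frac{1}{5 + V} - V$
$\left(U{\left(4 \right)} - 1\right)^{2} = \left(\frac{1 - 4 \left(5 + 4\right)}{5 + 4} - 1\right)^{2} = \left(\frac{1 - 4 \cdot 9}{9} - 1\right)^{2} = \left(\frac{1 - 36}{9} - 1\right)^{2} = \left(\frac{1}{9} \left(-35\right) - 1\right)^{2} = \left(- \frac{35}{9} - 1\right)^{2} = \left(- \frac{44}{9}\right)^{2} = \frac{1936}{81}$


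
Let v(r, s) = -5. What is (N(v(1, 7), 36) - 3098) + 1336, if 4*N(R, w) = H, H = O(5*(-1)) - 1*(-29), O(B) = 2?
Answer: -7017/4 ≈ -1754.3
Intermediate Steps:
H = 31 (H = 2 - 1*(-29) = 2 + 29 = 31)
N(R, w) = 31/4 (N(R, w) = (¼)*31 = 31/4)
(N(v(1, 7), 36) - 3098) + 1336 = (31/4 - 3098) + 1336 = -12361/4 + 1336 = -7017/4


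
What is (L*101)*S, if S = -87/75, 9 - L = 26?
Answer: 49793/25 ≈ 1991.7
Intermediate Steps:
L = -17 (L = 9 - 1*26 = 9 - 26 = -17)
S = -29/25 (S = -87*1/75 = -29/25 ≈ -1.1600)
(L*101)*S = -17*101*(-29/25) = -1717*(-29/25) = 49793/25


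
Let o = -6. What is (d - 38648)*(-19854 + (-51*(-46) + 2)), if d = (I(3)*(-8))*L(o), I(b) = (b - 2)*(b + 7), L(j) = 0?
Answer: 676571888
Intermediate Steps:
I(b) = (-2 + b)*(7 + b)
d = 0 (d = ((-14 + 3**2 + 5*3)*(-8))*0 = ((-14 + 9 + 15)*(-8))*0 = (10*(-8))*0 = -80*0 = 0)
(d - 38648)*(-19854 + (-51*(-46) + 2)) = (0 - 38648)*(-19854 + (-51*(-46) + 2)) = -38648*(-19854 + (2346 + 2)) = -38648*(-19854 + 2348) = -38648*(-17506) = 676571888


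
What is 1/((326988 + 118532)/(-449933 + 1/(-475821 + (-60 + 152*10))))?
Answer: -106715333907/105668656360 ≈ -1.0099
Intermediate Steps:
1/((326988 + 118532)/(-449933 + 1/(-475821 + (-60 + 152*10)))) = 1/(445520/(-449933 + 1/(-475821 + (-60 + 1520)))) = 1/(445520/(-449933 + 1/(-475821 + 1460))) = 1/(445520/(-449933 + 1/(-474361))) = 1/(445520/(-449933 - 1/474361)) = 1/(445520/(-213430667814/474361)) = 1/(445520*(-474361/213430667814)) = 1/(-105668656360/106715333907) = -106715333907/105668656360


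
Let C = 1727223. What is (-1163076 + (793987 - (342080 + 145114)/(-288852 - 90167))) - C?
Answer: -794541590734/379019 ≈ -2.0963e+6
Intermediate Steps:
(-1163076 + (793987 - (342080 + 145114)/(-288852 - 90167))) - C = (-1163076 + (793987 - (342080 + 145114)/(-288852 - 90167))) - 1*1727223 = (-1163076 + (793987 - 487194/(-379019))) - 1727223 = (-1163076 + (793987 - 487194*(-1)/379019)) - 1727223 = (-1163076 + (793987 - 1*(-487194/379019))) - 1727223 = (-1163076 + (793987 + 487194/379019)) - 1727223 = (-1163076 + 300936645947/379019) - 1727223 = -139891256497/379019 - 1727223 = -794541590734/379019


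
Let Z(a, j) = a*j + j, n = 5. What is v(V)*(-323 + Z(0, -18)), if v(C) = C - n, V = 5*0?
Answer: 1705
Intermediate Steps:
V = 0
Z(a, j) = j + a*j
v(C) = -5 + C (v(C) = C - 1*5 = C - 5 = -5 + C)
v(V)*(-323 + Z(0, -18)) = (-5 + 0)*(-323 - 18*(1 + 0)) = -5*(-323 - 18*1) = -5*(-323 - 18) = -5*(-341) = 1705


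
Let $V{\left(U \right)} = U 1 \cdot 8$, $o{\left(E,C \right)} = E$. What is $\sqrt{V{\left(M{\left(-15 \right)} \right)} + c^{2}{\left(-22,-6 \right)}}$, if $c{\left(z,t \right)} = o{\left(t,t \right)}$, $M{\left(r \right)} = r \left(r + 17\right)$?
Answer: $2 i \sqrt{51} \approx 14.283 i$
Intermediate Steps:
$M{\left(r \right)} = r \left(17 + r\right)$
$c{\left(z,t \right)} = t$
$V{\left(U \right)} = 8 U$ ($V{\left(U \right)} = U 8 = 8 U$)
$\sqrt{V{\left(M{\left(-15 \right)} \right)} + c^{2}{\left(-22,-6 \right)}} = \sqrt{8 \left(- 15 \left(17 - 15\right)\right) + \left(-6\right)^{2}} = \sqrt{8 \left(\left(-15\right) 2\right) + 36} = \sqrt{8 \left(-30\right) + 36} = \sqrt{-240 + 36} = \sqrt{-204} = 2 i \sqrt{51}$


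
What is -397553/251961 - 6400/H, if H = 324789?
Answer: -14525932413/9092684581 ≈ -1.5975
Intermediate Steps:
-397553/251961 - 6400/H = -397553/251961 - 6400/324789 = -14525932413/9092684581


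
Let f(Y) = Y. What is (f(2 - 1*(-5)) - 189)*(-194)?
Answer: 35308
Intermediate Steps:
(f(2 - 1*(-5)) - 189)*(-194) = ((2 - 1*(-5)) - 189)*(-194) = ((2 + 5) - 189)*(-194) = (7 - 189)*(-194) = -182*(-194) = 35308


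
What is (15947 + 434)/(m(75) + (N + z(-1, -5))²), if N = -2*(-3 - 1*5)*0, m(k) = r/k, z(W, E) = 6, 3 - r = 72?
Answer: 409525/877 ≈ 466.96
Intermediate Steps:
r = -69 (r = 3 - 1*72 = 3 - 72 = -69)
m(k) = -69/k
N = 0 (N = -2*(-3 - 5)*0 = -2*(-8)*0 = 16*0 = 0)
(15947 + 434)/(m(75) + (N + z(-1, -5))²) = (15947 + 434)/(-69/75 + (0 + 6)²) = 16381/(-69*1/75 + 6²) = 16381/(-23/25 + 36) = 16381/(877/25) = 16381*(25/877) = 409525/877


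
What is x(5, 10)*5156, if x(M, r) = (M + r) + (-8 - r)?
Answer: -15468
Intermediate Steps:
x(M, r) = -8 + M
x(5, 10)*5156 = (-8 + 5)*5156 = -3*5156 = -15468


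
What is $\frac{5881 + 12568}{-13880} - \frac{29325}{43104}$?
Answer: $- \frac{50094029}{24928480} \approx -2.0095$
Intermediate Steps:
$\frac{5881 + 12568}{-13880} - \frac{29325}{43104} = 18449 \left(- \frac{1}{13880}\right) - \frac{9775}{14368} = - \frac{18449}{13880} - \frac{9775}{14368} = - \frac{50094029}{24928480}$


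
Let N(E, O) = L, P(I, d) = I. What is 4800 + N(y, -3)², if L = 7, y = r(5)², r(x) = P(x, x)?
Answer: 4849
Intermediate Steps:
r(x) = x
y = 25 (y = 5² = 25)
N(E, O) = 7
4800 + N(y, -3)² = 4800 + 7² = 4800 + 49 = 4849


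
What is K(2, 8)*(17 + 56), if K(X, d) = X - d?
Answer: -438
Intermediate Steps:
K(2, 8)*(17 + 56) = (2 - 1*8)*(17 + 56) = (2 - 8)*73 = -6*73 = -438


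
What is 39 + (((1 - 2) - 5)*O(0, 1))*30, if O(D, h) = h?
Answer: -141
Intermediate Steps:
39 + (((1 - 2) - 5)*O(0, 1))*30 = 39 + (((1 - 2) - 5)*1)*30 = 39 + ((-1 - 5)*1)*30 = 39 - 6*1*30 = 39 - 6*30 = 39 - 180 = -141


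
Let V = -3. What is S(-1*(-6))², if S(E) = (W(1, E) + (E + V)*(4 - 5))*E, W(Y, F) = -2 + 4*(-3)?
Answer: 10404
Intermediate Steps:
W(Y, F) = -14 (W(Y, F) = -2 - 12 = -14)
S(E) = E*(-11 - E) (S(E) = (-14 + (E - 3)*(4 - 5))*E = (-14 + (-3 + E)*(-1))*E = (-14 + (3 - E))*E = (-11 - E)*E = E*(-11 - E))
S(-1*(-6))² = (-(-1*(-6))*(11 - 1*(-6)))² = (-1*6*(11 + 6))² = (-1*6*17)² = (-102)² = 10404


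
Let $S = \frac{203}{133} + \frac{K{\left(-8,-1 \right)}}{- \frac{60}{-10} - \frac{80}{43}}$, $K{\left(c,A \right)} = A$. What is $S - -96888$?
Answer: $\frac{327679561}{3382} \approx 96889.0$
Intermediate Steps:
$S = \frac{4345}{3382}$ ($S = \frac{203}{133} - \frac{1}{- \frac{60}{-10} - \frac{80}{43}} = 203 \cdot \frac{1}{133} - \frac{1}{\left(-60\right) \left(- \frac{1}{10}\right) - \frac{80}{43}} = \frac{29}{19} - \frac{1}{6 - \frac{80}{43}} = \frac{29}{19} - \frac{1}{\frac{178}{43}} = \frac{29}{19} - \frac{43}{178} = \frac{4345}{3382} \approx 1.2847$)
$S - -96888 = \frac{4345}{3382} - -96888 = \frac{4345}{3382} + 96888 = \frac{327679561}{3382}$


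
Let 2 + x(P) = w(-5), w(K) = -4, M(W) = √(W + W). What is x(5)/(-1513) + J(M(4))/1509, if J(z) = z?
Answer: 6/1513 + 2*√2/1509 ≈ 0.0058400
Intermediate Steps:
M(W) = √2*√W (M(W) = √(2*W) = √2*√W)
x(P) = -6 (x(P) = -2 - 4 = -6)
x(5)/(-1513) + J(M(4))/1509 = -6/(-1513) + (√2*√4)/1509 = -6*(-1/1513) + (√2*2)*(1/1509) = 6/1513 + (2*√2)*(1/1509) = 6/1513 + 2*√2/1509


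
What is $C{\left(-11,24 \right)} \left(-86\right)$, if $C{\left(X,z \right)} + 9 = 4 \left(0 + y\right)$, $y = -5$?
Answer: $2494$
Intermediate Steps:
$C{\left(X,z \right)} = -29$ ($C{\left(X,z \right)} = -9 + 4 \left(0 - 5\right) = -9 + 4 \left(-5\right) = -9 - 20 = -29$)
$C{\left(-11,24 \right)} \left(-86\right) = \left(-29\right) \left(-86\right) = 2494$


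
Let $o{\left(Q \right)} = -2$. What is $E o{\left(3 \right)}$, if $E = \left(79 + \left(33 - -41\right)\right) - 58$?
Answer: $-190$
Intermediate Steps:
$E = 95$ ($E = \left(79 + \left(33 + 41\right)\right) - 58 = \left(79 + 74\right) - 58 = 153 - 58 = 95$)
$E o{\left(3 \right)} = 95 \left(-2\right) = -190$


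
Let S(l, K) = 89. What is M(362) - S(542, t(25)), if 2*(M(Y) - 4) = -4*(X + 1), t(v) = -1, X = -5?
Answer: -77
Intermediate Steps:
M(Y) = 12 (M(Y) = 4 + (-4*(-5 + 1))/2 = 4 + (-4*(-4))/2 = 4 + (½)*16 = 4 + 8 = 12)
M(362) - S(542, t(25)) = 12 - 1*89 = 12 - 89 = -77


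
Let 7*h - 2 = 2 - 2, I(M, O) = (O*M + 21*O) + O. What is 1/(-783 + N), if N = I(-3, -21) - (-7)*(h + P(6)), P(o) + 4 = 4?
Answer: -1/1180 ≈ -0.00084746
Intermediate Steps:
I(M, O) = 22*O + M*O (I(M, O) = (M*O + 21*O) + O = (21*O + M*O) + O = 22*O + M*O)
P(o) = 0 (P(o) = -4 + 4 = 0)
h = 2/7 (h = 2/7 + (2 - 2)/7 = 2/7 + (⅐)*0 = 2/7 + 0 = 2/7 ≈ 0.28571)
N = -397 (N = -21*(22 - 3) - (-7)*(2/7 + 0) = -21*19 - (-7)*2/7 = -399 - 1*(-2) = -399 + 2 = -397)
1/(-783 + N) = 1/(-783 - 397) = 1/(-1180) = -1/1180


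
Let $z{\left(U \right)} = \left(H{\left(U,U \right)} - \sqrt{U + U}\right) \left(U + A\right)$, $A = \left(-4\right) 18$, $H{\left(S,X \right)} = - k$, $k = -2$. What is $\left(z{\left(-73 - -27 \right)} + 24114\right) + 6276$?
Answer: $30154 + 236 i \sqrt{23} \approx 30154.0 + 1131.8 i$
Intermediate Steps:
$H{\left(S,X \right)} = 2$ ($H{\left(S,X \right)} = \left(-1\right) \left(-2\right) = 2$)
$A = -72$
$z{\left(U \right)} = \left(-72 + U\right) \left(2 - \sqrt{2} \sqrt{U}\right)$ ($z{\left(U \right)} = \left(2 - \sqrt{U + U}\right) \left(U - 72\right) = \left(2 - \sqrt{2 U}\right) \left(-72 + U\right) = \left(2 - \sqrt{2} \sqrt{U}\right) \left(-72 + U\right) = \left(-72 + U\right) \left(2 - \sqrt{2} \sqrt{U}\right)$)
$\left(z{\left(-73 - -27 \right)} + 24114\right) + 6276 = \left(\left(-144 + 2 \left(-73 - -27\right) - \sqrt{2} \left(-73 - -27\right)^{\frac{3}{2}} + 72 \sqrt{2} \sqrt{-73 - -27}\right) + 24114\right) + 6276 = \left(\left(-144 + 2 \left(-73 + 27\right) - \sqrt{2} \left(-73 + 27\right)^{\frac{3}{2}} + 72 \sqrt{2} \sqrt{-73 + 27}\right) + 24114\right) + 6276 = \left(\left(-144 + 2 \left(-46\right) - \sqrt{2} \left(-46\right)^{\frac{3}{2}} + 72 \sqrt{2} \sqrt{-46}\right) + 24114\right) + 6276 = \left(\left(-144 - 92 - \sqrt{2} \left(- 46 i \sqrt{46}\right) + 72 \sqrt{2} i \sqrt{46}\right) + 24114\right) + 6276 = \left(\left(-144 - 92 + 92 i \sqrt{23} + 144 i \sqrt{23}\right) + 24114\right) + 6276 = \left(\left(-236 + 236 i \sqrt{23}\right) + 24114\right) + 6276 = \left(23878 + 236 i \sqrt{23}\right) + 6276 = 30154 + 236 i \sqrt{23}$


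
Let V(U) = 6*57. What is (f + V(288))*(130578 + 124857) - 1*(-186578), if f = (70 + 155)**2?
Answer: 13018942223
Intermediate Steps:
f = 50625 (f = 225**2 = 50625)
V(U) = 342
(f + V(288))*(130578 + 124857) - 1*(-186578) = (50625 + 342)*(130578 + 124857) - 1*(-186578) = 50967*255435 + 186578 = 13018755645 + 186578 = 13018942223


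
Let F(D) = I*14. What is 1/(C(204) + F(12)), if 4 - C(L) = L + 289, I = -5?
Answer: -1/559 ≈ -0.0017889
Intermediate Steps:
F(D) = -70 (F(D) = -5*14 = -70)
C(L) = -285 - L (C(L) = 4 - (L + 289) = 4 - (289 + L) = 4 + (-289 - L) = -285 - L)
1/(C(204) + F(12)) = 1/((-285 - 1*204) - 70) = 1/((-285 - 204) - 70) = 1/(-489 - 70) = 1/(-559) = -1/559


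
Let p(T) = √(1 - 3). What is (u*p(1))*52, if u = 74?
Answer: 3848*I*√2 ≈ 5441.9*I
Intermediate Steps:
p(T) = I*√2 (p(T) = √(-2) = I*√2)
(u*p(1))*52 = (74*(I*√2))*52 = (74*I*√2)*52 = 3848*I*√2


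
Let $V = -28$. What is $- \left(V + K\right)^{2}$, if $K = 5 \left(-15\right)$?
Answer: $-10609$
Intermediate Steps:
$K = -75$
$- \left(V + K\right)^{2} = - \left(-28 - 75\right)^{2} = - \left(-103\right)^{2} = \left(-1\right) 10609 = -10609$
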